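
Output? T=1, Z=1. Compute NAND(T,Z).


T AND Z = 1
NOT(1) = 0

0


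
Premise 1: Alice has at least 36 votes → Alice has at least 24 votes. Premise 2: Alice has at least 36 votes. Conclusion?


Modus ponens: P → Q, P ⊢ Q
P: Alice has at least 36 votes
Q: Alice has at least 24 votes
We have P → Q and P is true.
By modus ponens, Q must be true.

Alice has at least 24 votes


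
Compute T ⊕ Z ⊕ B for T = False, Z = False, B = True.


T = False, Z = False, B = True
Step 1: T ⊕ Z = False XOR False = False
Step 2: False ⊕ B = False XOR True = True
XOR is true when an odd number of operands are true.

True


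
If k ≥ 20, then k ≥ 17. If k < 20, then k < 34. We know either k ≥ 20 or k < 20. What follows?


Constructive dilemma: (P → Q) ∧ (R → S), P ∨ R ⊢ Q ∨ S
Premise 1: k ≥ 20 → k ≥ 17
Premise 2: k < 20 → k < 34
Premise 3: k ≥ 20 ∨ k < 20
Case 1: Assuming k ≥ 20, then by Premise 1, k ≥ 17.
Case 2: Assuming k < 20, then by Premise 2, k < 34.
Since one of k ≥ 20 or k < 20 must hold, we get k ≥ 17 or k < 34.

k ≥ 17 or k < 34.


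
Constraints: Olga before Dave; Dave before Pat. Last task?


Constraints: Olga before Dave; Dave before Pat
The last task can have nothing scheduled after it, so it must never appear on the left of a 'before'.
Tasks appearing before some other task: Olga, Dave.
The only task not in that list is Pat → it is last.

Pat


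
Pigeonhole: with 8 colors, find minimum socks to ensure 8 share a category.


Pigeonhole: to guarantee k in one of n categories, need (k-1)×n + 1.
k = 8, n = 8
Minimum = (8-1) × 8 + 1 = 7 × 8 + 1

57


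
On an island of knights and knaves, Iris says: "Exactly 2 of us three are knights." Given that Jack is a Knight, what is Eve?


Iris claims exactly 2 knights among Iris, Jack, Eve.
Given: Jack is a Knight.

Case 1: Iris is a Knight (tells truth)
  Then exactly 2 of the three are knights.
  Counting Iris, Jack: 2 knight(s) so far. Need 0 more → Eve = Knave.
Case 2: Iris is a Knave (lies)
  Then the count is NOT 2.
  If Eve = Knight, count = 2 = 2 → claim would be true, contradicts lie.
  If Eve = Knave, count = 1 ≠ 2 → lie confirmed ✓

Eve is a Knave.

Knave


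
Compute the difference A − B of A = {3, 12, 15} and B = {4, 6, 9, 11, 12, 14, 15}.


A = {3, 12, 15}
B = {4, 6, 9, 11, 12, 14, 15}
Operation: difference A − B
In A but not B: 3

{3}


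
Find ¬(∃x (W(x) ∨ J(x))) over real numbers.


Original: ∃x (W(x) ∨ J(x))
Rule: ¬∀→∃, ¬∃→∀, negate predicate.
Negation: ∀x (¬W(x) ∧ ¬J(x))

∀x (¬W(x) ∧ ¬J(x))


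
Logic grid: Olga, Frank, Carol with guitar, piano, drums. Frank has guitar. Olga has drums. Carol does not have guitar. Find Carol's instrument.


From clues:
  Frank → guitar
  Olga → drums
By elimination, Carol gets the remaining.

piano


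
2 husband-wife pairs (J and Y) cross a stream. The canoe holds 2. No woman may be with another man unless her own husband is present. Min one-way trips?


Label couples J and Y.
1. WJ+WY → (far: WJ,WY; near: HJ,HY)
2. WJ ←   (far: WY; near: HJ,HY,WJ)
3. HJ+HY → (far: HJ,HY,WY; near: WJ)
4. HJ ←   (far: HY,WY; near: HJ,WJ)  — HJ returns, since WJ is alone on near bank
5. HJ+WJ → (far: all four; near: empty)
Every state respects the constraint.
Minimum trips = 5

5


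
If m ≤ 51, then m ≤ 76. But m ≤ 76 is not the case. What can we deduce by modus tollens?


Modus tollens: P → Q, ¬Q ⊢ ¬P
P: m ≤ 51
Q: m ≤ 76
We have P → Q and Q is false.
By modus tollens, P must be false.

It is not the case that m ≤ 51


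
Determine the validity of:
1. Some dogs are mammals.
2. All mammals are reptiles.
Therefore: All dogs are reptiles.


Premise 1: Some dogs are mammals.
Premise 2: All mammals are reptiles.
Conclusion: All dogs are reptiles.
Fallacy: illicit minor. The minor term (dogs) is distributed in the conclusion ('All dogs ...') but undistributed in its premise ('Some dogs are mammals' doesn't cover all dogs).
Only 'Some dogs are reptiles' follows, not 'All'.

Invalid


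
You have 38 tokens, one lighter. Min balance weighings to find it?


Each weighing has 3 outcomes (left heavy / balance / right heavy), so k weighings distinguish at most 3^k cases; splitting into three near-equal groups achieves this.
Need 3^k ≥ 38: 3^3 = 27 < 38 ≤ 3^4 = 81
k = ⌈log₃(38)⌉ = 4

4


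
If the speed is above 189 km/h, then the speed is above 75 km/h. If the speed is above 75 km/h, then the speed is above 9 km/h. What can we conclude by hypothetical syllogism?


Hypothetical syllogism: P → Q, Q → R ⊢ P → R
Premise 1: the speed is above 189 km/h → the speed is above 75 km/h
Premise 2: the speed is above 75 km/h → the speed is above 9 km/h
Chain the implications: the middle term (the speed is above 75 km/h) links the two.
Conclusion: If the speed is above 189 km/h, then the speed is above 9 km/h.

If the speed is above 189 km/h, then the speed is above 9 km/h.


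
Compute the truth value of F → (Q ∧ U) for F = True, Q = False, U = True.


F = True, Q = False, U = True
Step 1: Q ∧ U = False AND True = False
Step 2: F → (False): false only when F=True and consequent=False.
Result: False

False


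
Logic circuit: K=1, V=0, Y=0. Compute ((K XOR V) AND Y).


K XOR V = 1^0 = 1
1 AND 0 = 0

0


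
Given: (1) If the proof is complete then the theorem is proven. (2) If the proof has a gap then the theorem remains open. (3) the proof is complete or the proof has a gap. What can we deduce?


Constructive dilemma: (P → Q) ∧ (R → S), P ∨ R ⊢ Q ∨ S
Premise 1: the proof is complete → the theorem is proven
Premise 2: the proof has a gap → the theorem remains open
Premise 3: the proof is complete ∨ the proof has a gap
Case 1: Assuming the proof is complete, then by Premise 1, the theorem is proven.
Case 2: Assuming the proof has a gap, then by Premise 2, the theorem remains open.
Since one of the proof is complete or the proof has a gap must hold, we get the theorem is proven or the theorem remains open.

The theorem is proven or the theorem remains open.


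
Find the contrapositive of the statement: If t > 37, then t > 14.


Original: If t > 37, then t > 14
Contrapositive: If ¬Q, then ¬P
Negate Q: not (t > 14)
Negate P: not (t > 37)

If not (t > 14), then not (t > 37).


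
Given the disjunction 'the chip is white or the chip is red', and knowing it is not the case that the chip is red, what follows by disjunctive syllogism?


Disjunctive syllogism: P ∨ Q, ¬P ⊢ Q
Disjunction: the chip is white ∨ the chip is red
We know it is not the case that the chip is red.
By disjunctive syllogism, the other disjunct must be true.

The chip is white


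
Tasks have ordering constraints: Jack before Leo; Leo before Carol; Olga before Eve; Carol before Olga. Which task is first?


Constraints: Jack before Leo; Leo before Carol; Olga before Eve; Carol before Olga
The first task can have nothing scheduled before it, so it must never appear on the right of a 'before'.
Tasks appearing after some 'before': Leo, Carol, Eve, Olga.
The only task not in that list is Jack → it is first.

Jack


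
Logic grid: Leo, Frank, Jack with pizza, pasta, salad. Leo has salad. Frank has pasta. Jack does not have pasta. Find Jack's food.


From clues:
  Leo → salad
  Frank → pasta
By elimination, Jack gets the remaining.

pizza


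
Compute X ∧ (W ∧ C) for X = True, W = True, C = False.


X = True, W = True, C = False
Step 1: W ∧ C = True AND False = False
Step 2: X ∧ False = True AND False = False
AND is true only when ALL operands are true.

False


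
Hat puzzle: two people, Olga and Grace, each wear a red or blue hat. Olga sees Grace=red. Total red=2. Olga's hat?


Total red = 2, Grace = red
Red accounted for: 1
Remaining for Olga: 1
Olga's hat is red.

red


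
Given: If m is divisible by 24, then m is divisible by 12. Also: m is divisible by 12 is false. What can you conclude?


Modus tollens: P → Q, ¬Q ⊢ ¬P
P: m is divisible by 24
Q: m is divisible by 12
We have P → Q and Q is false.
By modus tollens, P must be false.

It is not the case that m is divisible by 24


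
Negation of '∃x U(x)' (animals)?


Original: ∃x U(x)
Rule: ¬∀→∃, ¬∃→∀, negate predicate.
Negation: ∀x ¬U(x)

∀x ¬U(x)


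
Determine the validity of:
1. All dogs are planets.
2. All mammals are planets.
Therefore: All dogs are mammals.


Premise 1: All dogs are planets.
Premise 2: All mammals are planets.
Conclusion: All dogs are mammals.
Fallacy: undistributed middle. planets is predicate in both.
Counterexample: dogs and mammals could be disjoint subsets of planets.

Invalid


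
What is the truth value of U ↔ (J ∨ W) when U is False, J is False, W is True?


U = False, J = False, W = True
Step 1: J ∨ W = False OR True = True
Step 2: U ↔ (True): true when both sides have same truth value.
Result: False ↔ True = False

False


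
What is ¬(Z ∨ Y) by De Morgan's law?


De Morgan's law: ¬(P ∨ Q) ≡ ¬P ∧ ¬Q
¬(Z ∨ Y) = ¬Z ∧ ¬Y

¬Z ∧ ¬Y


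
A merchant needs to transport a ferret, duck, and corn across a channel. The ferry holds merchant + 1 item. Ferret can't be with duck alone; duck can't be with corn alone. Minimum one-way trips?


1. merchant+duck → 2. merchant ← 3. merchant+ferret → 4. merchant+duck ← 5. merchant+corn → 6. merchant ← 7. merchant+duck →
Minimum trips = 7

7


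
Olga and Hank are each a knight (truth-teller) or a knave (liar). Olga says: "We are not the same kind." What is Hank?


Olga says: "We are not the same kind."
Case 1: Olga is a Knight (truth-teller)
  Statement is true → they ARE different → Hank is a Knave
Case 2: Olga is a Knave (liar)
  Statement is false → they are NOT different → Hank is a Knave
In both cases, Hank is a Knave.

Knave


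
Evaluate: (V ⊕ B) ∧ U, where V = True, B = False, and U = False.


V = True, B = False, U = False
Step 1: V ⊕ B = True XOR False = True
Step 2: True ∧ U = True AND False = False
XOR true when exactly one of V,B is true; then AND with U.

False


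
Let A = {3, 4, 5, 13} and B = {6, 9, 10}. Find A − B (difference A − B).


A = {3, 4, 5, 13}
B = {6, 9, 10}
Operation: difference A − B
In A but not B: 3, 4, 5, 13

{3, 4, 5, 13}


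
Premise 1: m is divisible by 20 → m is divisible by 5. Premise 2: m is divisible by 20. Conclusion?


Modus ponens: P → Q, P ⊢ Q
P: m is divisible by 20
Q: m is divisible by 5
We have P → Q and P is true.
By modus ponens, Q must be true.

m is divisible by 5


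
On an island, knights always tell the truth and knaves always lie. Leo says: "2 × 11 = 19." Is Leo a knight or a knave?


Statement: "2 × 11 = 19."
Actual: 2 × 11 = 22
Claimed: 19
Statement is FALSE → Leo lies → Knave

Knave


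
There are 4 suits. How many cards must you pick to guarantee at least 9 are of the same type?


Pigeonhole: to guarantee k in one of n categories, need (k-1)×n + 1.
k = 9, n = 4
Minimum = (9-1) × 4 + 1 = 8 × 4 + 1

33


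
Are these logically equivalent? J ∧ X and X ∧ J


Expression 1: J ∧ X
Expression 2: X ∧ J
Truth table (J X | Expr1 Expr2):
  T T |   T     T
  T F |   F     F
  F T |   F     F
  F F |   F     F
All 4 rows agree, so the expressions are logically equivalent.

Yes


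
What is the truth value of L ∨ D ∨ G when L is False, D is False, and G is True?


L = False, D = False, G = True
Step 1: L ∨ D = False OR False = False
Step 2: False ∨ G = False OR True = True
OR is true when at least one operand is true.

True


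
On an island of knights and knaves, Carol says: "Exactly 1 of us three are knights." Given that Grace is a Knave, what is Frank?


Carol claims exactly 1 knights among Carol, Grace, Frank.
Given: Grace is a Knave.

Case 1: Carol is a Knight (tells truth)
  Then exactly 1 of the three are knights.
  Counting Carol, Grace: 1 knight(s) so far. Need 0 more → Frank = Knave.
Case 2: Carol is a Knave (lies)
  Then the count is NOT 1.
  If Frank = Knight, count = 1 = 1 → claim would be true, contradicts lie.
  If Frank = Knave, count = 0 ≠ 1 → lie confirmed ✓

Frank is a Knave.

Knave


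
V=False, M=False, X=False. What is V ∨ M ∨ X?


V = False, M = False, X = False
Expression: V ∨ M ∨ X
Step 1: V ∨ M = False OR False = False
Step 2: (False) ∨ X = False OR False = False

False


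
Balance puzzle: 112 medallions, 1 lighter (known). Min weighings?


Each weighing has 3 outcomes (left heavy / balance / right heavy), so k weighings distinguish at most 3^k cases; splitting into three near-equal groups achieves this.
Need 3^k ≥ 112: 3^4 = 81 < 112 ≤ 3^5 = 243
k = ⌈log₃(112)⌉ = 5

5


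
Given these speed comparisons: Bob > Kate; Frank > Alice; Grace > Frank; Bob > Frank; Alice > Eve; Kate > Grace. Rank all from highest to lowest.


Constraints: Bob > Kate; Frank > Alice; Grace > Frank; Bob > Frank; Alice > Eve; Kate > Grace
Method: at each step, the next-highest is the one remaining person who never appears on the smaller side of a constraint between remaining people.
  Step 1: remaining {Frank, Kate, Grace, Eve, Bob, Alice}; on the smaller side: {Frank, Kate, Grace, Eve, Alice} → Bob is next (Bob > Kate; Bob > Frank).
  Step 2: remaining {Frank, Kate, Grace, Eve, Alice}; on the smaller side: {Frank, Grace, Eve, Alice} → Kate is next (Kate > Grace).
  Step 3: remaining {Frank, Grace, Eve, Alice}; on the smaller side: {Frank, Eve, Alice} → Grace is next (Grace > Frank).
  Step 4: remaining {Frank, Eve, Alice}; on the smaller side: {Eve, Alice} → Frank is next (Frank > Alice).
  Step 5: remaining {Eve, Alice}; on the smaller side: {Eve} → Alice is next (Alice > Eve).
  Step 6: only Eve remains → lowest.
Final ranking (highest to lowest):

Bob > Kate > Grace > Frank > Alice > Eve


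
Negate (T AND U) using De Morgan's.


De Morgan's law: ¬(P ∧ Q) ≡ ¬P ∨ ¬Q
¬(T ∧ U) = ¬T ∨ ¬U

¬T ∨ ¬U


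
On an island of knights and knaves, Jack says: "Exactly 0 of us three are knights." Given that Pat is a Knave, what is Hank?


Jack claims exactly 0 knights among Jack, Pat, Hank.
Given: Pat is a Knave.

Case 1: Jack is a Knight (tells truth)
  Then exactly 0 of the three are knights.
  Counting Jack, Pat: 1 knight(s) so far. Need -1 more → impossible.
Case 2: Jack is a Knave (lies)
  Then the count is NOT 0.
  If Hank = Knave, count = 0 = 0 → claim would be true, contradicts lie.
  If Hank = Knight, count = 1 ≠ 0 → lie confirmed ✓

Hank is a Knight.

Knight


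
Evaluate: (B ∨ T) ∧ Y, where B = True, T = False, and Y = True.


B = True, T = False, Y = True
Step 1: B ∨ T = True OR False = True
Step 2: True ∧ Y = True AND True = True
OR is true when at least one operand is true; AND requires both.

True


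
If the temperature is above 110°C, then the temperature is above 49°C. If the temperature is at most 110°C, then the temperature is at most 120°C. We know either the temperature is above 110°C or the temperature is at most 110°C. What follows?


Constructive dilemma: (P → Q) ∧ (R → S), P ∨ R ⊢ Q ∨ S
Premise 1: the temperature is above 110°C → the temperature is above 49°C
Premise 2: the temperature is at most 110°C → the temperature is at most 120°C
Premise 3: the temperature is above 110°C ∨ the temperature is at most 110°C
Case 1: Assuming the temperature is above 110°C, then by Premise 1, the temperature is above 49°C.
Case 2: Assuming the temperature is at most 110°C, then by Premise 2, the temperature is at most 120°C.
Since one of the temperature is above 110°C or the temperature is at most 110°C must hold, we get the temperature is above 49°C or the temperature is at most 120°C.

The temperature is above 49°C or the temperature is at most 120°C.


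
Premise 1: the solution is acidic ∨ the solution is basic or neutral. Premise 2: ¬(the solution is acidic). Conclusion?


Disjunctive syllogism: P ∨ Q, ¬P ⊢ Q
Disjunction: the solution is acidic ∨ the solution is basic or neutral
We know it is not the case that the solution is acidic.
By disjunctive syllogism, the other disjunct must be true.

The solution is basic or neutral


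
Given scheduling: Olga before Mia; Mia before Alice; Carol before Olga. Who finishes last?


Constraints: Olga before Mia; Mia before Alice; Carol before Olga
The last task can have nothing scheduled after it, so it must never appear on the left of a 'before'.
Tasks appearing before some other task: Olga, Mia, Carol.
The only task not in that list is Alice → it is last.

Alice


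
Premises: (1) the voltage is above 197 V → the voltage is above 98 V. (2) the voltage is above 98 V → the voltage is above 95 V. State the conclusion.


Hypothetical syllogism: P → Q, Q → R ⊢ P → R
Premise 1: the voltage is above 197 V → the voltage is above 98 V
Premise 2: the voltage is above 98 V → the voltage is above 95 V
Chain the implications: the middle term (the voltage is above 98 V) links the two.
Conclusion: If the voltage is above 197 V, then the voltage is above 95 V.

If the voltage is above 197 V, then the voltage is above 95 V.


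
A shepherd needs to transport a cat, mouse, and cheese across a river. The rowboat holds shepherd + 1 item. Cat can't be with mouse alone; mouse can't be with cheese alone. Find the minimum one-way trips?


1. shepherd+mouse → 2. shepherd ← 3. shepherd+cat → 4. shepherd+mouse ← 5. shepherd+cheese → 6. shepherd ← 7. shepherd+mouse →
Minimum trips = 7

7


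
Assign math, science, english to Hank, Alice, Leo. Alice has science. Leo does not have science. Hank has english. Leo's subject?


From clues:
  Hank → english
  Alice → science
By elimination, Leo gets the remaining.

math


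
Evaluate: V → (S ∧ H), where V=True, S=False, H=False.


V = True, S = False, H = False
Expression: V → (S ∧ H)
Step 1: S ∧ H = False AND False = False
Step 2: V → (False) = True → False = False

False


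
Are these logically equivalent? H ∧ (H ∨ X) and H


Expression 1: H ∧ (H ∨ X)
Expression 2: H
Truth table (H X | Expr1 Expr2):
  T T |   T     T
  T F |   T     T
  F T |   F     F
  F F |   F     F
All 4 rows agree, so the expressions are logically equivalent.

Yes


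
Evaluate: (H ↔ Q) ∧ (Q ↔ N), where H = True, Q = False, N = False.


H = True, Q = False, N = False
Step 1: H ↔ Q is true when H and Q have the same value. Result: False
Step 2: Q ↔ N is true when Q and N have the same value. Result: True
Step 3: False ∧ True = False

False


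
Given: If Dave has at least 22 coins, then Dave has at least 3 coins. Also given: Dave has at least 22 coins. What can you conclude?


Modus ponens: P → Q, P ⊢ Q
P: Dave has at least 22 coins
Q: Dave has at least 3 coins
We have P → Q and P is true.
By modus ponens, Q must be true.

Dave has at least 3 coins


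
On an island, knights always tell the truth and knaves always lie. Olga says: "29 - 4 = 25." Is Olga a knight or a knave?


Statement: "29 - 4 = 25."
Actual: 29 - 4 = 25
Claimed: 25
Statement is TRUE → Olga tells the truth → Knight

Knight


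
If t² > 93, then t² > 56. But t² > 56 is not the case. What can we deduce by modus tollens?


Modus tollens: P → Q, ¬Q ⊢ ¬P
P: t² > 93
Q: t² > 56
We have P → Q and Q is false.
By modus tollens, P must be false.

It is not the case that t² > 93


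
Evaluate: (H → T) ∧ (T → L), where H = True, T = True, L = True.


H = True, T = True, L = True
Step 1: H → T is false only when H=True and T=False. Result: True
Step 2: T → L is false only when T=True and L=False. Result: True
Step 3: True ∧ True = True

True


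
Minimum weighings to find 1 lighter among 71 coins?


Each weighing has 3 outcomes (left heavy / balance / right heavy), so k weighings distinguish at most 3^k cases; splitting into three near-equal groups achieves this.
Need 3^k ≥ 71: 3^3 = 27 < 71 ≤ 3^4 = 81
k = ⌈log₃(71)⌉ = 4

4


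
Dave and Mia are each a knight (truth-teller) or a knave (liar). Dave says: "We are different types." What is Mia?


Dave says: "We are different types."
Case 1: Dave is a Knight (truth-teller)
  Statement is true → they ARE different → Mia is a Knave
Case 2: Dave is a Knave (liar)
  Statement is false → they are NOT different → Mia is a Knave
In both cases, Mia is a Knave.

Knave


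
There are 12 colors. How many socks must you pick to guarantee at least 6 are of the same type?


Pigeonhole: to guarantee k in one of n categories, need (k-1)×n + 1.
k = 6, n = 12
Minimum = (6-1) × 12 + 1 = 5 × 12 + 1

61


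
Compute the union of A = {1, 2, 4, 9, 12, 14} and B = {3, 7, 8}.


A = {1, 2, 4, 9, 12, 14}
B = {3, 7, 8}
Operation: union
All elements combined: 1, 2, 3, 4, 7, 8, 9, 12, 14

{1, 2, 3, 4, 7, 8, 9, 12, 14}


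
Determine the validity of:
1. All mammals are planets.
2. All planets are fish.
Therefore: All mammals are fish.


Premise 1: All mammals are planets.
Premise 2: All planets are fish.
Conclusion: All mammals are fish.
Barbara syllogism (AAA-1): All A are B, All B are C → All A are C.
Middle term (planets) distributed in premise 2.

Valid


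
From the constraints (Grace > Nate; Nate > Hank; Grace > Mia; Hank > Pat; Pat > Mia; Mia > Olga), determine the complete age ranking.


Constraints: Grace > Nate; Nate > Hank; Grace > Mia; Hank > Pat; Pat > Mia; Mia > Olga
Method: at each step, the next-highest is the one remaining person who never appears on the smaller side of a constraint between remaining people.
  Step 1: remaining {Olga, Hank, Pat, Nate, Mia, Grace}; on the smaller side: {Olga, Hank, Pat, Nate, Mia} → Grace is next (Grace > Nate; Grace > Mia).
  Step 2: remaining {Olga, Hank, Pat, Nate, Mia}; on the smaller side: {Olga, Hank, Pat, Mia} → Nate is next (Nate > Hank).
  Step 3: remaining {Olga, Hank, Pat, Mia}; on the smaller side: {Olga, Pat, Mia} → Hank is next (Hank > Pat).
  Step 4: remaining {Olga, Pat, Mia}; on the smaller side: {Olga, Mia} → Pat is next (Pat > Mia).
  Step 5: remaining {Olga, Mia}; on the smaller side: {Olga} → Mia is next (Mia > Olga).
  Step 6: only Olga remains → lowest.
Final ranking (highest to lowest):

Grace > Nate > Hank > Pat > Mia > Olga


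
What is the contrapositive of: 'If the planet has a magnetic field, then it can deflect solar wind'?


Original: If the planet has a magnetic field, then it can deflect solar wind
Contrapositive: If ¬Q, then ¬P
Negate Q: not (it can deflect solar wind)
Negate P: not (the planet has a magnetic field)

If not (it can deflect solar wind), then not (the planet has a magnetic field).


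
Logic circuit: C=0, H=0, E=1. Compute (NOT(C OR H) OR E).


C OR H = 0
NOT(0) = 1
1 OR 1 = 1

1


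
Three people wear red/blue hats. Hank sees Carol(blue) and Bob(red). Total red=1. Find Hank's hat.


Total red = 1, seen red = 1
Own red = 1 - 1 = 0
Hank's hat is blue.

blue


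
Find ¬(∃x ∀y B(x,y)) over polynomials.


Original: ∃x ∀y B(x,y)
Rule: ¬∀→∃, ¬∃→∀, negate predicate.
Negation: ∀x ∃y ¬B(x,y)

∀x ∃y ¬B(x,y)


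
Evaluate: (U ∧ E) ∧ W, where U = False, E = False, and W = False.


U = False, E = False, W = False
Step 1: U ∧ E = False AND False = False
Step 2: False ∧ W = False AND False = False
AND is true only when ALL operands are true.

False


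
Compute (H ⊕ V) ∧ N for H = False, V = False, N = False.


H = False, V = False, N = False
Step 1: H ⊕ V = False XOR False = False
Step 2: False ∧ N = False AND False = False
XOR true when exactly one of H,V is true; then AND with N.

False


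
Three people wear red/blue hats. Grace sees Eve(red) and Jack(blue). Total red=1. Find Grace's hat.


Total red = 1, seen red = 1
Own red = 1 - 1 = 0
Grace's hat is blue.

blue


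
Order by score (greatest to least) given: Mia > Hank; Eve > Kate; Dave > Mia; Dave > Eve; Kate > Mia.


Constraints: Mia > Hank; Eve > Kate; Dave > Mia; Dave > Eve; Kate > Mia
Method: at each step, the next-highest is the one remaining person who never appears on the smaller side of a constraint between remaining people.
  Step 1: remaining {Kate, Mia, Hank, Dave, Eve}; on the smaller side: {Kate, Mia, Hank, Eve} → Dave is next (Dave > Mia; Dave > Eve).
  Step 2: remaining {Kate, Mia, Hank, Eve}; on the smaller side: {Kate, Mia, Hank} → Eve is next (Eve > Kate).
  Step 3: remaining {Kate, Mia, Hank}; on the smaller side: {Mia, Hank} → Kate is next (Kate > Mia).
  Step 4: remaining {Mia, Hank}; on the smaller side: {Hank} → Mia is next (Mia > Hank).
  Step 5: only Hank remains → lowest.
Final ranking (highest to lowest):

Dave > Eve > Kate > Mia > Hank


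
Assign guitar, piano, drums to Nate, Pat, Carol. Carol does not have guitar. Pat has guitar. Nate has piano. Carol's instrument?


From clues:
  Nate → piano
  Pat → guitar
By elimination, Carol gets the remaining.

drums


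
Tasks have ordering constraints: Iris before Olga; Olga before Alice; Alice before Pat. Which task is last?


Constraints: Iris before Olga; Olga before Alice; Alice before Pat
The last task can have nothing scheduled after it, so it must never appear on the left of a 'before'.
Tasks appearing before some other task: Iris, Olga, Alice.
The only task not in that list is Pat → it is last.

Pat


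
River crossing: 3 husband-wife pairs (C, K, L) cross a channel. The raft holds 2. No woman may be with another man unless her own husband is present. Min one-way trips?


Label couples C, K, L (H = husband, W = wife).
Counting alone: 6 people, the raft carries 2 and someone must bring it back, so each round trip nets at most +1 on the far side until the last crossing → at least 9 trips. The jealousy constraint makes 9 impossible; the shortest valid schedule has 11:
1. WC+WK →  (far: WC,WK; near: HC,HK,HL,WL)
2. WC ←       (far: WK; near: HC,HK,HL,WC,WL)
3. WC+WL →  (far: WC,WK,WL; near: HC,HK,HL)
4. WC ←       (far: WK,WL; near: HC,HK,HL,WC)
5. HK+HL →  (far: HK,WK,HL,WL; near: HC,WC)
6. HK+WK ←  (far: HL,WL; near: HC,WC,HK,WK)
7. HC+HK →  (far: HC,HK,HL,WL; near: WC,WK)
8. WL ←       (far: HC,HK,HL; near: WC,WK,WL)
9. WC+WK →  (far: HC,WC,HK,WK,HL; near: WL)
10. HL ←      (far: HC,WC,HK,WK; near: HL,WL)
11. HL+WL → (far: all six; near: empty)
In every state each wife is either with her husband or with no other man.
Minimum trips = 11

11


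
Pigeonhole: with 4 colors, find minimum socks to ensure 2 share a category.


Pigeonhole: to guarantee k in one of n categories, need (k-1)×n + 1.
k = 2, n = 4
Minimum = (2-1) × 4 + 1 = 1 × 4 + 1

5


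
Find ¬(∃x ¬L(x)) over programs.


Original: ∃x ¬L(x)
Rule: ¬∀→∃, ¬∃→∀, negate predicate.
Negation: ∀x L(x)

∀x L(x)


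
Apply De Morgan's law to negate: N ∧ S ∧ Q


De Morgan's law: ¬(P ∧ Q ∧ R) ≡ ¬P ∨ ¬Q ∨ ¬R
¬(N ∧ S ∧ Q) = ¬N ∨ ¬S ∨ ¬Q

¬N ∨ ¬S ∨ ¬Q


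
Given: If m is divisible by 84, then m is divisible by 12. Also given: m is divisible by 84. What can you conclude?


Modus ponens: P → Q, P ⊢ Q
P: m is divisible by 84
Q: m is divisible by 12
We have P → Q and P is true.
By modus ponens, Q must be true.

m is divisible by 12


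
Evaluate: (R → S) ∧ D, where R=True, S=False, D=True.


R = True, S = False, D = True
Expression: (R → S) ∧ D
Step 1: R → S = True → False (false only if R=True, S=False) = False
Step 2: (False) ∧ D = False AND True = False

False


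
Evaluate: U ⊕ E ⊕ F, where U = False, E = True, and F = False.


U = False, E = True, F = False
Step 1: U ⊕ E = False XOR True = True
Step 2: True ⊕ F = True XOR False = True
XOR is true when an odd number of operands are true.

True


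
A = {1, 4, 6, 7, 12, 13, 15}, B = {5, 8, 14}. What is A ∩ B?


A = {1, 4, 6, 7, 12, 13, 15}
B = {5, 8, 14}
Operation: intersection
Elements in both: none

∅


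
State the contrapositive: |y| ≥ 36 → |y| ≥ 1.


Original: If |y| ≥ 36, then |y| ≥ 1
Contrapositive: If ¬Q, then ¬P
Negate Q: not (|y| ≥ 1)
Negate P: not (|y| ≥ 36)

If not (|y| ≥ 1), then not (|y| ≥ 36).


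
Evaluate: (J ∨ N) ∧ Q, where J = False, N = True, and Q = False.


J = False, N = True, Q = False
Step 1: J ∨ N = False OR True = True
Step 2: True ∧ Q = True AND False = False
OR is true when at least one operand is true; AND requires both.

False


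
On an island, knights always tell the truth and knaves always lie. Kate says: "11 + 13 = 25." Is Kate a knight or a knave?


Statement: "11 + 13 = 25."
Actual: 11 + 13 = 24
Claimed: 25
Statement is FALSE → Kate lies → Knave

Knave


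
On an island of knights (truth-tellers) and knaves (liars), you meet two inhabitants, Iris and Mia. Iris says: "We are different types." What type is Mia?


Iris says: "We are different types."
Case 1: Iris is a Knight (truth-teller)
  Statement is true → they ARE different → Mia is a Knave
Case 2: Iris is a Knave (liar)
  Statement is false → they are NOT different → Mia is a Knave
In both cases, Mia is a Knave.

Knave


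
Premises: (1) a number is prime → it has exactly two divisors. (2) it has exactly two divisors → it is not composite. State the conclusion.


Hypothetical syllogism: P → Q, Q → R ⊢ P → R
Premise 1: a number is prime → it has exactly two divisors
Premise 2: it has exactly two divisors → it is not composite
Chain the implications: the middle term (it has exactly two divisors) links the two.
Conclusion: If a number is prime, then it is not composite.

If a number is prime, then it is not composite.


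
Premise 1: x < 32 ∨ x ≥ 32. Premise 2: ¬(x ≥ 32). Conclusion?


Disjunctive syllogism: P ∨ Q, ¬P ⊢ Q
Disjunction: x < 32 ∨ x ≥ 32
We know it is not the case that x ≥ 32.
By disjunctive syllogism, the other disjunct must be true.

x < 32


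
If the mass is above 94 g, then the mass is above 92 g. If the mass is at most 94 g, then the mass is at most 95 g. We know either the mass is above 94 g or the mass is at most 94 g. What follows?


Constructive dilemma: (P → Q) ∧ (R → S), P ∨ R ⊢ Q ∨ S
Premise 1: the mass is above 94 g → the mass is above 92 g
Premise 2: the mass is at most 94 g → the mass is at most 95 g
Premise 3: the mass is above 94 g ∨ the mass is at most 94 g
Case 1: Assuming the mass is above 94 g, then by Premise 1, the mass is above 92 g.
Case 2: Assuming the mass is at most 94 g, then by Premise 2, the mass is at most 95 g.
Since one of the mass is above 94 g or the mass is at most 94 g must hold, we get the mass is above 92 g or the mass is at most 95 g.

The mass is above 92 g or the mass is at most 95 g.


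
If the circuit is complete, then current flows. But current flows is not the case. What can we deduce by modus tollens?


Modus tollens: P → Q, ¬Q ⊢ ¬P
P: the circuit is complete
Q: current flows
We have P → Q and Q is false.
By modus tollens, P must be false.

It is not the case that the circuit is complete


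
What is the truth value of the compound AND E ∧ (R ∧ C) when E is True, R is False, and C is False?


E = True, R = False, C = False
Step 1: R ∧ C = False AND False = False
Step 2: E ∧ False = True AND False = False
AND is true only when ALL operands are true.

False


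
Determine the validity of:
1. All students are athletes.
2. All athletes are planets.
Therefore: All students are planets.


Premise 1: All students are athletes.
Premise 2: All athletes are planets.
Conclusion: All students are planets.
Barbara syllogism (AAA-1): All A are B, All B are C → All A are C.
Middle term (athletes) distributed in premise 2.

Valid


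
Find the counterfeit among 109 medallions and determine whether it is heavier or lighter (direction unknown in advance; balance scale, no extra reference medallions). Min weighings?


Let n = 109. 218 possibilities (n medallions × lighter/heavier); each weighing has 3 outcomes.
Bound for k weighings: say the first weighing puts j medallions on each pan. If it tips, the 2j weighed medallions remain suspects (each with a known direction) and k-1 weighings give 3^(k-1) outcomes; 3^(k-1) is odd, so 2j ≤ 3^(k-1) - 1. If it balances, the n - 2j unweighed medallions remain with direction unknown: 2(n - 2j) ≤ 3^(k-1) - 1 by the same parity argument. Adding, n ≤ (3^(k-1) - 1) + (3^(k-1) - 1)/2 = (3^k - 3)/2, and the classical three-group strategy achieves this (3 medallions in 2 weighings, 12 in 3, 39 in 4, 120 in 5).
So we need the smallest k with (3^k - 3)/2 ≥ 109.
k = 4: (3^4 - 3)/2 = 39 < 109 ✗
k = 5: (3^5 - 3)/2 = 120 ≥ 109 ✓

5


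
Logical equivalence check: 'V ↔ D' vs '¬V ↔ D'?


Expression 1: V ↔ D
Expression 2: ¬V ↔ D
Truth table (V D | Expr1 Expr2):
  T T |   T     F   ← differ
  T F |   F     T   ← differ
  F T |   F     T   ← differ
  F F |   T     F   ← differ
Counterexample: V=T, D=T gives Expr1 = T but Expr2 = F, so the expressions are NOT logically equivalent.

No


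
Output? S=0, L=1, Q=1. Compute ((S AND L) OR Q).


S AND L = 0&1 = 0
0 OR 1 = 1

1


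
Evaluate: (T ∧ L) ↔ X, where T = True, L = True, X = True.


T = True, L = True, X = True
Step 1: T ∧ L = True AND True = True
Step 2: (True) ↔ X: true when both sides have same truth value.
Result: True ↔ True = True

True


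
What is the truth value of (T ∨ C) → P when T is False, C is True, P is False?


T = False, C = True, P = False
Step 1: T ∨ C = False OR True = True
Step 2: (True) → P: false only when antecedent=True and P=False.
Result: False

False


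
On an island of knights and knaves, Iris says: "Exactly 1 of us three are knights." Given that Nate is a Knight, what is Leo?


Iris claims exactly 1 knights among Iris, Nate, Leo.
Given: Nate is a Knight.

Case 1: Iris is a Knight (tells truth)
  Then exactly 1 of the three are knights.
  Counting Iris, Nate: 2 knight(s) so far. Need -1 more → impossible.
Case 2: Iris is a Knave (lies)
  Then the count is NOT 1.
  If Leo = Knave, count = 1 = 1 → claim would be true, contradicts lie.
  If Leo = Knight, count = 2 ≠ 1 → lie confirmed ✓

Leo is a Knight.

Knight


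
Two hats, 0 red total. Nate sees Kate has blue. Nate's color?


Total red = 0, Kate = blue
Red accounted for: 0
Remaining for Nate: 0
Nate's hat is blue.

blue


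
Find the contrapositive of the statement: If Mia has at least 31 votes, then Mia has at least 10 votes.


Original: If Mia has at least 31 votes, then Mia has at least 10 votes
Contrapositive: If ¬Q, then ¬P
Negate Q: not (Mia has at least 10 votes)
Negate P: not (Mia has at least 31 votes)

If not (Mia has at least 10 votes), then not (Mia has at least 31 votes).


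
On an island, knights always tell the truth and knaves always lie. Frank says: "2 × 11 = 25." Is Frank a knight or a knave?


Statement: "2 × 11 = 25."
Actual: 2 × 11 = 22
Claimed: 25
Statement is FALSE → Frank lies → Knave

Knave


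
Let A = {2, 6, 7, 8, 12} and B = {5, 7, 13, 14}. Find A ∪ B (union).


A = {2, 6, 7, 8, 12}
B = {5, 7, 13, 14}
Operation: union
All elements combined: 2, 5, 6, 7, 8, 12, 13, 14

{2, 5, 6, 7, 8, 12, 13, 14}


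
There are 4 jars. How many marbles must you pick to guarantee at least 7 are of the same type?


Pigeonhole: to guarantee k in one of n categories, need (k-1)×n + 1.
k = 7, n = 4
Minimum = (7-1) × 4 + 1 = 6 × 4 + 1

25


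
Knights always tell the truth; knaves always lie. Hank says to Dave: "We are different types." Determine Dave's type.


Hank says: "We are different types."
Case 1: Hank is a Knight (truth-teller)
  Statement is true → they ARE different → Dave is a Knave
Case 2: Hank is a Knave (liar)
  Statement is false → they are NOT different → Dave is a Knave
In both cases, Dave is a Knave.

Knave


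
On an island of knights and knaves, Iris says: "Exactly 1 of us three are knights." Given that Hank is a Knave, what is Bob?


Iris claims exactly 1 knights among Iris, Hank, Bob.
Given: Hank is a Knave.

Case 1: Iris is a Knight (tells truth)
  Then exactly 1 of the three are knights.
  Counting Iris, Hank: 1 knight(s) so far. Need 0 more → Bob = Knave.
Case 2: Iris is a Knave (lies)
  Then the count is NOT 1.
  If Bob = Knight, count = 1 = 1 → claim would be true, contradicts lie.
  If Bob = Knave, count = 0 ≠ 1 → lie confirmed ✓

Bob is a Knave.

Knave


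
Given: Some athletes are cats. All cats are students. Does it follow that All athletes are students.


Premise 1: Some athletes are cats.
Premise 2: All cats are students.
Conclusion: All athletes are students.
Fallacy: illicit minor. The minor term (athletes) is distributed in the conclusion ('All athletes ...') but undistributed in its premise ('Some athletes are cats' doesn't cover all athletes).
Only 'Some athletes are students' follows, not 'All'.

Invalid


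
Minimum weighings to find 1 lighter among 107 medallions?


Each weighing has 3 outcomes (left heavy / balance / right heavy), so k weighings distinguish at most 3^k cases; splitting into three near-equal groups achieves this.
Need 3^k ≥ 107: 3^4 = 81 < 107 ≤ 3^5 = 243
k = ⌈log₃(107)⌉ = 5

5


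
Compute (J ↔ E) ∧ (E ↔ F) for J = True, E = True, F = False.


J = True, E = True, F = False
Step 1: J ↔ E is true when J and E have the same value. Result: True
Step 2: E ↔ F is true when E and F have the same value. Result: False
Step 3: True ∧ False = False

False


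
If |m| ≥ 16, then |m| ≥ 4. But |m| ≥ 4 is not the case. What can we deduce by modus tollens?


Modus tollens: P → Q, ¬Q ⊢ ¬P
P: |m| ≥ 16
Q: |m| ≥ 4
We have P → Q and Q is false.
By modus tollens, P must be false.

It is not the case that |m| ≥ 16


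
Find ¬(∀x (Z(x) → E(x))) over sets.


Original: ∀x (Z(x) → E(x))
Rule: ¬∀→∃, ¬∃→∀, negate predicate.
Negation: ∃x (Z(x) ∧ ¬E(x))

∃x (Z(x) ∧ ¬E(x))


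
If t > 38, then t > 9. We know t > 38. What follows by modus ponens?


Modus ponens: P → Q, P ⊢ Q
P: t > 38
Q: t > 9
We have P → Q and P is true.
By modus ponens, Q must be true.

t > 9


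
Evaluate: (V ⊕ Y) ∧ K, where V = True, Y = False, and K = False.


V = True, Y = False, K = False
Step 1: V ⊕ Y = True XOR False = True
Step 2: True ∧ K = True AND False = False
XOR true when exactly one of V,Y is true; then AND with K.

False


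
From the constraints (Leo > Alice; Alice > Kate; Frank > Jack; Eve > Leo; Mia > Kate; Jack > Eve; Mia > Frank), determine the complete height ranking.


Constraints: Leo > Alice; Alice > Kate; Frank > Jack; Eve > Leo; Mia > Kate; Jack > Eve; Mia > Frank
Method: at each step, the next-highest is the one remaining person who never appears on the smaller side of a constraint between remaining people.
  Step 1: remaining {Leo, Mia, Frank, Eve, Jack, Alice, Kate}; on the smaller side: {Leo, Frank, Eve, Jack, Alice, Kate} → Mia is next (Mia > Kate; Mia > Frank).
  Step 2: remaining {Leo, Frank, Eve, Jack, Alice, Kate}; on the smaller side: {Leo, Eve, Jack, Alice, Kate} → Frank is next (Frank > Jack).
  Step 3: remaining {Leo, Eve, Jack, Alice, Kate}; on the smaller side: {Leo, Eve, Alice, Kate} → Jack is next (Jack > Eve).
  Step 4: remaining {Leo, Eve, Alice, Kate}; on the smaller side: {Leo, Alice, Kate} → Eve is next (Eve > Leo).
  Step 5: remaining {Leo, Alice, Kate}; on the smaller side: {Alice, Kate} → Leo is next (Leo > Alice).
  Step 6: remaining {Alice, Kate}; on the smaller side: {Kate} → Alice is next (Alice > Kate).
  Step 7: only Kate remains → lowest.
Final ranking (highest to lowest):

Mia > Frank > Jack > Eve > Leo > Alice > Kate


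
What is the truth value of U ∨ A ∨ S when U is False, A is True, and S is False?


U = False, A = True, S = False
Step 1: U ∨ A = False OR True = True
Step 2: True ∨ S = True OR False = True
OR is true when at least one operand is true.

True
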